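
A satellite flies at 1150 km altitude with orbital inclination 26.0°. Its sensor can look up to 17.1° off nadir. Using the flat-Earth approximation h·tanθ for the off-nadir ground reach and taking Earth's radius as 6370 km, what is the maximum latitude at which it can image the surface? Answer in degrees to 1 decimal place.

29.2°

For a prograde orbit the ground track reaches latitude ±i = ±26.0°.
Sensor half-swath on the ground ≈ 1150·tan(17.1°) = 354 km = 3.18° of latitude.
Maximum observable latitude ≈ 26.0 + 3.18 = 29.2°.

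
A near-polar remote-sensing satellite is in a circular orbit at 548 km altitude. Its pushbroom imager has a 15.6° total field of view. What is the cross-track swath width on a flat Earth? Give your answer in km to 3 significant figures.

Half-angle = 15.6°/2 = 7.8°.
Swath width ≈ 2h·tan(θ/2) = 2 × 548 × tan(7.8°) = 150.1 km.

150 km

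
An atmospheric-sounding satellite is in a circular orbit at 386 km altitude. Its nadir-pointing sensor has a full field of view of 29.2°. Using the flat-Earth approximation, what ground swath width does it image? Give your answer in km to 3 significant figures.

201 km

Half-angle = 29.2°/2 = 14.6°.
Swath width ≈ 2h·tan(θ/2) = 2 × 386 × tan(14.6°) = 201.1 km.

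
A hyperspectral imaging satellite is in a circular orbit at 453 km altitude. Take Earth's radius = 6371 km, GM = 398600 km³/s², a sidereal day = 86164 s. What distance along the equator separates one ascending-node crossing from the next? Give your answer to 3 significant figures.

Semi-major axis a = 6371 + 453 = 6824 km. Period T = 2π√(a³/μ) = 2π√(6824³/398600) = 5610.1 s = 93.50 min.
During one orbit Earth rotates (5610.1 / 86164) × 360° = 23.44°.
At the equator that is 23.44° × (2π·6371/360) km/° = 23.44 × 111.2 = 2606 km.

2610 km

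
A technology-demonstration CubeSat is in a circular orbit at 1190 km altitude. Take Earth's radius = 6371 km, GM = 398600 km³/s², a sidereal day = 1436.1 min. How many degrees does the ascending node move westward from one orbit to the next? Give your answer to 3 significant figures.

27.3°

Semi-major axis a = 6371 + 1190 = 7561 km. Period T = 2π√(a³/μ) = 2π√(7561³/398600) = 6543.0 s = 109.05 min.
During one orbit Earth rotates (6543.0 / 86166) × 360° = 27.34°.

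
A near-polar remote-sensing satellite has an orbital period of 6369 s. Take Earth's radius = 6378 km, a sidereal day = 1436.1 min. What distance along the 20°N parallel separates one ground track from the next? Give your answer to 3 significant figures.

2780 km

Node shift per orbit = (6369.0/86166) × 360° = 26.61°.
Equatorial spacing = 26.61 × 111.3 km/° = 2962 km.
At 20° latitude, spacing = 2962 × cos(20°) = 2783 km.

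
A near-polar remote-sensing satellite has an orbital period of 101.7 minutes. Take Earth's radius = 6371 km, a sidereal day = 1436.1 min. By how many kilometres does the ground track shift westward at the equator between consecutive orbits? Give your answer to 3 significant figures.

2830 km

T = 101.7 min = 6102.0 s.
During one orbit Earth rotates (6102.0 / 86166) × 360° = 25.49°.
At the equator that is 25.49° × (2π·6371/360) km/° = 25.49 × 111.2 = 2835 km.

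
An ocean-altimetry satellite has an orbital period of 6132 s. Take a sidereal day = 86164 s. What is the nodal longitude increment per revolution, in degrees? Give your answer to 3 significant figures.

25.6°

During one orbit Earth rotates (6132.0 / 86164) × 360° = 25.62°.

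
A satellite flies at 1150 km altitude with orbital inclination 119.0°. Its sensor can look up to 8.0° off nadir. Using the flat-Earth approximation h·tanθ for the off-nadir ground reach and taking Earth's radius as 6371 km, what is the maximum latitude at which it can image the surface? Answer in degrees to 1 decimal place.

Retrograde orbit: the ground track reaches ±(180° − i) = ±(180 − 119.0) = ±61.0°.
Sensor half-swath on the ground ≈ 1150·tan(8.0°) = 162 km = 1.45° of latitude.
Maximum observable latitude ≈ 61.0 + 1.45 = 62.5°.

62.5°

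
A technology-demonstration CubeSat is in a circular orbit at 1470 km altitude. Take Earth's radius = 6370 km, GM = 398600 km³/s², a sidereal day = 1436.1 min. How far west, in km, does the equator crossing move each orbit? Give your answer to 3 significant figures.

3210 km

Semi-major axis a = 6370 + 1470 = 7840 km. Period T = 2π√(a³/μ) = 2π√(7840³/398600) = 6908.5 s = 115.14 min.
During one orbit Earth rotates (6908.5 / 86166) × 360° = 28.86°.
At the equator that is 28.86° × (2π·6370/360) km/° = 28.86 × 111.2 = 3209 km.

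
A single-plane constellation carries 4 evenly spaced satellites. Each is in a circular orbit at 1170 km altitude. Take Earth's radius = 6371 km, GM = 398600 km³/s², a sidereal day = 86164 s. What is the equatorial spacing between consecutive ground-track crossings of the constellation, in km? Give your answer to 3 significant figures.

757 km

Semi-major axis a = 6371 + 1170 = 7541 km. Period T = 2π√(a³/μ) = 2π√(7541³/398600) = 6517.1 s = 108.62 min.
Single-satellite node shift = (6517.1/86164) × 360° = 27.23°.
With 4 satellites evenly phased, successive equator crossings are 27.23/4 = 6.807° apart.
That is 6.807 × 111.2 = 757 km at the equator.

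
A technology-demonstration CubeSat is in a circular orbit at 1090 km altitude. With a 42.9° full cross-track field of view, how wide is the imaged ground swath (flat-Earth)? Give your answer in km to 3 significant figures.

857 km

Half-angle = 42.9°/2 = 21.45°.
Swath width ≈ 2h·tan(θ/2) = 2 × 1090 × tan(21.45°) = 856.5 km.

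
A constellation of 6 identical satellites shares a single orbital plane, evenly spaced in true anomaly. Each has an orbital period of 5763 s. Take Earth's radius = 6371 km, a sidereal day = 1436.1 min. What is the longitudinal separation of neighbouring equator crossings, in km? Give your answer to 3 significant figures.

446 km

Single-satellite node shift = (5763.0/86166) × 360° = 24.08°.
With 6 satellites evenly phased, successive equator crossings are 24.08/6 = 4.013° apart.
That is 4.013 × 111.2 = 446 km at the equator.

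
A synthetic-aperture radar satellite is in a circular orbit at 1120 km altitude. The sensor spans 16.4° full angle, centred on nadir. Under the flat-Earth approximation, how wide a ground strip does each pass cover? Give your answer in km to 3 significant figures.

Half-angle = 16.4°/2 = 8.2°.
Swath width ≈ 2h·tan(θ/2) = 2 × 1120 × tan(8.2°) = 322.8 km.

323 km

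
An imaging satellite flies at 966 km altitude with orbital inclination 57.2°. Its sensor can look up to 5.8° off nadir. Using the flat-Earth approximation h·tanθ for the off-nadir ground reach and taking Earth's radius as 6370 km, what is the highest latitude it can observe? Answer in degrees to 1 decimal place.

58.1°

For a prograde orbit the ground track reaches latitude ±i = ±57.2°.
Sensor half-swath on the ground ≈ 966·tan(5.8°) = 98 km = 0.88° of latitude.
Maximum observable latitude ≈ 57.2 + 0.88 = 58.1°.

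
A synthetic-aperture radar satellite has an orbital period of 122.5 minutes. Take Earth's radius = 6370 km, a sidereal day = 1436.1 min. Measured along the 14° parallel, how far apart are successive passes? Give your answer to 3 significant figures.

T = 122.5 min = 7350.0 s.
Node shift per orbit = (7350.0/86166) × 360° = 30.71°.
Equatorial spacing = 30.71 × 111.2 km/° = 3414 km.
At 14° latitude, spacing = 3414 × cos(14°) = 3313 km.

3310 km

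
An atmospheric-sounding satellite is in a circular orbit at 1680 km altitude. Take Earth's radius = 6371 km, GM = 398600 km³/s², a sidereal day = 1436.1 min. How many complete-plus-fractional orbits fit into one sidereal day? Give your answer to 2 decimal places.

Semi-major axis a = 6371 + 1680 = 8051 km. Period T = 2π√(a³/μ) = 2π√(8051³/398600) = 7189.3 s = 119.82 min.
Orbits per sidereal day = 86166 / 7189.3 = 11.985.

11.99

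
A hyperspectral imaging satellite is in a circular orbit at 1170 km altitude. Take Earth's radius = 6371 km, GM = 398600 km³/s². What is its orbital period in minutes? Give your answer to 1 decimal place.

Semi-major axis a = 6371 + 1170 = 7541 km. Period T = 2π√(a³/μ) = 2π√(7541³/398600) = 6517.1 s = 108.62 min.

108.6 min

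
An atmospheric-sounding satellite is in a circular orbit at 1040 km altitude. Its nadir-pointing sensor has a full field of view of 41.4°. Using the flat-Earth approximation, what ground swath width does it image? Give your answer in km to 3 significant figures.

786 km

Half-angle = 41.4°/2 = 20.7°.
Swath width ≈ 2h·tan(θ/2) = 2 × 1040 × tan(20.7°) = 786.0 km.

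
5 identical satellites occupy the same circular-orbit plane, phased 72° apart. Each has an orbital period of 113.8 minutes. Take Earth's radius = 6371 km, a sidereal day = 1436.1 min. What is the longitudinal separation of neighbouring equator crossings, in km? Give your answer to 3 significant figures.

634 km

T = 113.8 min = 6828.0 s.
Single-satellite node shift = (6828.0/86166) × 360° = 28.53°.
With 5 satellites evenly phased, successive equator crossings are 28.53/5 = 5.705° apart.
That is 5.705 × 111.2 = 634 km at the equator.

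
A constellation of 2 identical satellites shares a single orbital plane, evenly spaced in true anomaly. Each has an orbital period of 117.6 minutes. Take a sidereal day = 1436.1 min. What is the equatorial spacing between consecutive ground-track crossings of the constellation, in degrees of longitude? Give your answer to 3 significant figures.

14.7°

T = 117.6 min = 7056.0 s.
Single-satellite node shift = (7056.0/86166) × 360° = 29.48°.
With 2 satellites evenly phased, successive equator crossings are 29.48/2 = 14.740° apart.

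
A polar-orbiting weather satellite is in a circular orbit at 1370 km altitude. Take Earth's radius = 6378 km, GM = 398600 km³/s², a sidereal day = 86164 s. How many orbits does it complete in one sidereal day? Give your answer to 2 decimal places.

12.69

Semi-major axis a = 6378 + 1370 = 7748 km. Period T = 2π√(a³/μ) = 2π√(7748³/398600) = 6787.3 s = 113.12 min.
Orbits per sidereal day = 86164 / 6787.3 = 12.695.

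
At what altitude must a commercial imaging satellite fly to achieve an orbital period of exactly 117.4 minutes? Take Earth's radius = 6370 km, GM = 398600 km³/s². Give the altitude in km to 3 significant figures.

1570 km

T = 117.4 min = 7044.0 s.
From T = 2π√(a³/μ): a = (μ T²/4π²)^(1/3) = (398600 × 7044.0² / 4π²)^(1/3) = 7942 km.
Altitude h = a − R = 7942 − 6370 = 1572 km.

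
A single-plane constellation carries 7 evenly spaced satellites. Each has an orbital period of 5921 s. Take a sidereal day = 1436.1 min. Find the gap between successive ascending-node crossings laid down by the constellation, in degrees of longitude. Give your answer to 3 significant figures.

Single-satellite node shift = (5921.0/86166) × 360° = 24.74°.
With 7 satellites evenly phased, successive equator crossings are 24.74/7 = 3.534° apart.

3.53°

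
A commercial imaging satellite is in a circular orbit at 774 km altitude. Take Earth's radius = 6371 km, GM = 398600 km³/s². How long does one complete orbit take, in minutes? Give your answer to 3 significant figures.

100 min

Semi-major axis a = 6371 + 774 = 7145 km. Period T = 2π√(a³/μ) = 2π√(7145³/398600) = 6010.6 s = 100.18 min.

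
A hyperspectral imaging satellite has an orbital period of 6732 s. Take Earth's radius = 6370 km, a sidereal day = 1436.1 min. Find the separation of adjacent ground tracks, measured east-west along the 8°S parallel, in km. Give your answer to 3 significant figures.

Node shift per orbit = (6732.0/86166) × 360° = 28.13°.
Equatorial spacing = 28.13 × 111.2 km/° = 3127 km.
At 8° latitude, spacing = 3127 × cos(8°) = 3097 km.

3100 km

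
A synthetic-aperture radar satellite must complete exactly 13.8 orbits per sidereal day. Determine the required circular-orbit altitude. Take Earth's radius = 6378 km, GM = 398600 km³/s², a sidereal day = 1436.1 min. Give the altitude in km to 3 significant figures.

Required period T = 86166 / 13.8 = 6243.9 s.
From T = 2π√(a³/μ): a = (μ T²/4π²)^(1/3) = (398600 × 6243.9² / 4π²)^(1/3) = 7329 km.
Altitude h = a − R = 7329 − 6378 = 951 km.

951 km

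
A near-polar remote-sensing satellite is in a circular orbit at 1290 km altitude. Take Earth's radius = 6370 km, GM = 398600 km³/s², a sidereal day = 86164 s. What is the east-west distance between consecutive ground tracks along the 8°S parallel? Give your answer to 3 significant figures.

Semi-major axis a = 6370 + 1290 = 7660 km. Period T = 2π√(a³/μ) = 2π√(7660³/398600) = 6672.0 s = 111.20 min.
Node shift per orbit = (6672.0/86164) × 360° = 27.88°.
Equatorial spacing = 27.88 × 111.2 km/° = 3099 km.
At 8° latitude, spacing = 3099 × cos(8°) = 3069 km.

3070 km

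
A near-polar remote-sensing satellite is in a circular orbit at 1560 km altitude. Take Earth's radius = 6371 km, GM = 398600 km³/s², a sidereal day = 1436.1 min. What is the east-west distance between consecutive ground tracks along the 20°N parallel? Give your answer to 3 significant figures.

Semi-major axis a = 6371 + 1560 = 7931 km. Period T = 2π√(a³/μ) = 2π√(7931³/398600) = 7029.2 s = 117.15 min.
Node shift per orbit = (7029.2/86166) × 360° = 29.37°.
Equatorial spacing = 29.37 × 111.2 km/° = 3266 km.
At 20° latitude, spacing = 3266 × cos(20°) = 3069 km.

3070 km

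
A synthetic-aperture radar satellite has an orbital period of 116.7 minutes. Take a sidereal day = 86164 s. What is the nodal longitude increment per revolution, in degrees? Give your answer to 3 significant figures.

29.3°

T = 116.7 min = 7002.0 s.
During one orbit Earth rotates (7002.0 / 86164) × 360° = 29.25°.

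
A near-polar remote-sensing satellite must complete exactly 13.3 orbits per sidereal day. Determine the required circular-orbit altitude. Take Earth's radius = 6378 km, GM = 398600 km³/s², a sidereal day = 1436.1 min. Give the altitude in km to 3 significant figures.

1130 km

Required period T = 86166 / 13.3 = 6478.6 s.
From T = 2π√(a³/μ): a = (μ T²/4π²)^(1/3) = (398600 × 6478.6² / 4π²)^(1/3) = 7511 km.
Altitude h = a − R = 7511 − 6378 = 1133 km.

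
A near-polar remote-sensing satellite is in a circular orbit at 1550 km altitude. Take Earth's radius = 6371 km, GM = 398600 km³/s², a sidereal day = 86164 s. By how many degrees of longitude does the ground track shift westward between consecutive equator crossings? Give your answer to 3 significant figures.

Semi-major axis a = 6371 + 1550 = 7921 km. Period T = 2π√(a³/μ) = 2π√(7921³/398600) = 7015.9 s = 116.93 min.
During one orbit Earth rotates (7015.9 / 86164) × 360° = 29.31°.

29.3°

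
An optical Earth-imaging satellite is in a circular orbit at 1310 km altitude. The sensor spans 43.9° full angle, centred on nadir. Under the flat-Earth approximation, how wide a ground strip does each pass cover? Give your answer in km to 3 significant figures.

Half-angle = 43.9°/2 = 21.95°.
Swath width ≈ 2h·tan(θ/2) = 2 × 1310 × tan(21.95°) = 1055.9 km.

1060 km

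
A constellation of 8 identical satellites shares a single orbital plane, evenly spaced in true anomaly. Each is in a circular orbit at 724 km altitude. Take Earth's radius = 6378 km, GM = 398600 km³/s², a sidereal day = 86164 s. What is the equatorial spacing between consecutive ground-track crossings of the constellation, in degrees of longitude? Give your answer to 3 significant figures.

Semi-major axis a = 6378 + 724 = 7102 km. Period T = 2π√(a³/μ) = 2π√(7102³/398600) = 5956.4 s = 99.27 min.
Single-satellite node shift = (5956.4/86164) × 360° = 24.89°.
With 8 satellites evenly phased, successive equator crossings are 24.89/8 = 3.111° apart.

3.11°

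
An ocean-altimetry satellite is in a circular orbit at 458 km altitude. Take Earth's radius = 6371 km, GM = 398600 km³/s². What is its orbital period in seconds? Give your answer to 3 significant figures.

Semi-major axis a = 6371 + 458 = 6829 km. Period T = 2π√(a³/μ) = 2π√(6829³/398600) = 5616.3 s = 93.60 min.

5620 seconds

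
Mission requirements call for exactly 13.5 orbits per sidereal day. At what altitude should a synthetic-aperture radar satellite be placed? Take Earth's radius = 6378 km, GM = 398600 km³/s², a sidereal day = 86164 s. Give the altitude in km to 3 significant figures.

1060 km

Required period T = 86164 / 13.5 = 6382.5 s.
From T = 2π√(a³/μ): a = (μ T²/4π²)^(1/3) = (398600 × 6382.5² / 4π²)^(1/3) = 7437 km.
Altitude h = a − R = 7437 − 6378 = 1059 km.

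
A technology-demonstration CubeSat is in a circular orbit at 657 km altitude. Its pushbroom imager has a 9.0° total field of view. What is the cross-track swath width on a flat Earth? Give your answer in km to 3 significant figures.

Half-angle = 9.0°/2 = 4.5°.
Swath width ≈ 2h·tan(θ/2) = 2 × 657 × tan(4.5°) = 103.4 km.

103 km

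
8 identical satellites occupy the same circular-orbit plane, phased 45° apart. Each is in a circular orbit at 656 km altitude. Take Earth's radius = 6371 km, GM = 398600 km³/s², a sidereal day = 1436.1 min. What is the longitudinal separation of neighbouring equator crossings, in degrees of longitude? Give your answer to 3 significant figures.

3.06°

Semi-major axis a = 6371 + 656 = 7027 km. Period T = 2π√(a³/μ) = 2π√(7027³/398600) = 5862.3 s = 97.70 min.
Single-satellite node shift = (5862.3/86166) × 360° = 24.49°.
With 8 satellites evenly phased, successive equator crossings are 24.49/8 = 3.062° apart.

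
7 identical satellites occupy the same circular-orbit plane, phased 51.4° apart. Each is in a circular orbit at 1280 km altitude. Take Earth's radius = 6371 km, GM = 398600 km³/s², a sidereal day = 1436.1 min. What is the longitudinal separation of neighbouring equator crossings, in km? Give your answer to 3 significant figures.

442 km

Semi-major axis a = 6371 + 1280 = 7651 km. Period T = 2π√(a³/μ) = 2π√(7651³/398600) = 6660.2 s = 111.00 min.
Single-satellite node shift = (6660.2/86166) × 360° = 27.83°.
With 7 satellites evenly phased, successive equator crossings are 27.83/7 = 3.975° apart.
That is 3.975 × 111.2 = 442 km at the equator.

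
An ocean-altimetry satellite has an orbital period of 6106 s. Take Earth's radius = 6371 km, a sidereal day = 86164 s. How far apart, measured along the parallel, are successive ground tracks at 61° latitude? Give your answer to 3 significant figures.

Node shift per orbit = (6106.0/86164) × 360° = 25.51°.
Equatorial spacing = 25.51 × 111.2 km/° = 2837 km.
At 61° latitude, spacing = 2837 × cos(61°) = 1375 km.

1380 km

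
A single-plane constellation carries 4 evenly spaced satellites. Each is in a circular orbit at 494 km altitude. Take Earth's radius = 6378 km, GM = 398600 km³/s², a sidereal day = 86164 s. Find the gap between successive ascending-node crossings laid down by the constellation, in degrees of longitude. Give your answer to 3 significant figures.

Semi-major axis a = 6378 + 494 = 6872 km. Period T = 2π√(a³/μ) = 2π√(6872³/398600) = 5669.4 s = 94.49 min.
Single-satellite node shift = (5669.4/86164) × 360° = 23.69°.
With 4 satellites evenly phased, successive equator crossings are 23.69/4 = 5.922° apart.

5.92°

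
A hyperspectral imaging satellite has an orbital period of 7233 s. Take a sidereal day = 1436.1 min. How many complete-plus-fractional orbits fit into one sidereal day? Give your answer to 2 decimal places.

Orbits per sidereal day = 86166 / 7233.0 = 11.913.

11.91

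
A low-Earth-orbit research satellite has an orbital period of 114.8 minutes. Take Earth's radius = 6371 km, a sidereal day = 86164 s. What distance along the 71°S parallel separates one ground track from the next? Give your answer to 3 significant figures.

T = 114.8 min = 6888.0 s.
Node shift per orbit = (6888.0/86164) × 360° = 28.78°.
Equatorial spacing = 28.78 × 111.2 km/° = 3200 km.
At 71° latitude, spacing = 3200 × cos(71°) = 1042 km.

1040 km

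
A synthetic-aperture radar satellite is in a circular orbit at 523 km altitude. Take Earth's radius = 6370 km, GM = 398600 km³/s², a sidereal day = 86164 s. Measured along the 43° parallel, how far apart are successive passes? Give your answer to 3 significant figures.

Semi-major axis a = 6370 + 523 = 6893 km. Period T = 2π√(a³/μ) = 2π√(6893³/398600) = 5695.4 s = 94.92 min.
Node shift per orbit = (5695.4/86164) × 360° = 23.80°.
Equatorial spacing = 23.80 × 111.2 km/° = 2646 km.
At 43° latitude, spacing = 2646 × cos(43°) = 1935 km.

1930 km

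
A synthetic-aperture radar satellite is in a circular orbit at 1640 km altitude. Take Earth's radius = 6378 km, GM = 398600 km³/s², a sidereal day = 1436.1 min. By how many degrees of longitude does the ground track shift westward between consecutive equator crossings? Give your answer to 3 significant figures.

Semi-major axis a = 6378 + 1640 = 8018 km. Period T = 2π√(a³/μ) = 2π√(8018³/398600) = 7145.1 s = 119.09 min.
During one orbit Earth rotates (7145.1 / 86166) × 360° = 29.85°.

29.9°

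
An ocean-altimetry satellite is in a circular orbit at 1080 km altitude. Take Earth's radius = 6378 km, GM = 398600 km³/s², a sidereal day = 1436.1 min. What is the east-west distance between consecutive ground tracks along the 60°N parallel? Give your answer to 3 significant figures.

1490 km

Semi-major axis a = 6378 + 1080 = 7458 km. Period T = 2π√(a³/μ) = 2π√(7458³/398600) = 6409.8 s = 106.83 min.
Node shift per orbit = (6409.8/86166) × 360° = 26.78°.
Equatorial spacing = 26.78 × 111.3 km/° = 2981 km.
At 60° latitude, spacing = 2981 × cos(60°) = 1491 km.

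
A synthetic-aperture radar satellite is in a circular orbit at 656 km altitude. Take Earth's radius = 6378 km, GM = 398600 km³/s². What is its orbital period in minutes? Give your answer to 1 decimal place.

Semi-major axis a = 6378 + 656 = 7034 km. Period T = 2π√(a³/μ) = 2π√(7034³/398600) = 5871.0 s = 97.85 min.

97.9 min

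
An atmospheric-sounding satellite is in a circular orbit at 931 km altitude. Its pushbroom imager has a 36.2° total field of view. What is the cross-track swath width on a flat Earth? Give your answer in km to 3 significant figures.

Half-angle = 36.2°/2 = 18.1°.
Swath width ≈ 2h·tan(θ/2) = 2 × 931 × tan(18.1°) = 608.6 km.

609 km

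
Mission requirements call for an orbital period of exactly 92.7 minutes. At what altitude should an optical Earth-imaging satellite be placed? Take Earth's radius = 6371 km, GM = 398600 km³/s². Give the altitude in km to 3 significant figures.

T = 92.7 min = 5562.0 s.
From T = 2π√(a³/μ): a = (μ T²/4π²)^(1/3) = (398600 × 5562.0² / 4π²)^(1/3) = 6785 km.
Altitude h = a − R = 6785 − 6371 = 414 km.

414 km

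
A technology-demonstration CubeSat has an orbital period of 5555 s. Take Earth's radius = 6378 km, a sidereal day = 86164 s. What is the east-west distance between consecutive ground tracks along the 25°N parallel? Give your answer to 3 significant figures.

2340 km

Node shift per orbit = (5555.0/86164) × 360° = 23.21°.
Equatorial spacing = 23.21 × 111.3 km/° = 2584 km.
At 25° latitude, spacing = 2584 × cos(25°) = 2342 km.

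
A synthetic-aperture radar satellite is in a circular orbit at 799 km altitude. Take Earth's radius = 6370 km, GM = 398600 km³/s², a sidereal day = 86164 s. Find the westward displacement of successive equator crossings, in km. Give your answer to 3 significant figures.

Semi-major axis a = 6370 + 799 = 7169 km. Period T = 2π√(a³/μ) = 2π√(7169³/398600) = 6040.9 s = 100.68 min.
During one orbit Earth rotates (6040.9 / 86164) × 360° = 25.24°.
At the equator that is 25.24° × (2π·6370/360) km/° = 25.24 × 111.2 = 2806 km.

2810 km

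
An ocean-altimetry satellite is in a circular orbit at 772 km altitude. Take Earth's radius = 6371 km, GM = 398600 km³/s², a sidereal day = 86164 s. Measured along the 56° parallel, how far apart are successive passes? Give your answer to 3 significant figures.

1560 km

Semi-major axis a = 6371 + 772 = 7143 km. Period T = 2π√(a³/μ) = 2π√(7143³/398600) = 6008.0 s = 100.13 min.
Node shift per orbit = (6008.0/86164) × 360° = 25.10°.
Equatorial spacing = 25.10 × 111.2 km/° = 2791 km.
At 56° latitude, spacing = 2791 × cos(56°) = 1561 km.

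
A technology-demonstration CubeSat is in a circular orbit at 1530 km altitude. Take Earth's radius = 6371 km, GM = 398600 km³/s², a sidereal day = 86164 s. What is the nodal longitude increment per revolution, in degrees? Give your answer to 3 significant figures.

Semi-major axis a = 6371 + 1530 = 7901 km. Period T = 2π√(a³/μ) = 2π√(7901³/398600) = 6989.3 s = 116.49 min.
During one orbit Earth rotates (6989.3 / 86164) × 360° = 29.20°.

29.2°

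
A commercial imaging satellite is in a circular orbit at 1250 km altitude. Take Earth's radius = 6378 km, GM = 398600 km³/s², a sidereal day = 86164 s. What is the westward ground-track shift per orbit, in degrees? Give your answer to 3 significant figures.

Semi-major axis a = 6378 + 1250 = 7628 km. Period T = 2π√(a³/μ) = 2π√(7628³/398600) = 6630.2 s = 110.50 min.
During one orbit Earth rotates (6630.2 / 86164) × 360° = 27.70°.

27.7°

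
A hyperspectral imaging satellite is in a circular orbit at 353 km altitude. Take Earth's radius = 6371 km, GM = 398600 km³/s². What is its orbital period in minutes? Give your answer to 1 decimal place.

Semi-major axis a = 6371 + 353 = 6724 km. Period T = 2π√(a³/μ) = 2π√(6724³/398600) = 5487.2 s = 91.45 min.

91.5 min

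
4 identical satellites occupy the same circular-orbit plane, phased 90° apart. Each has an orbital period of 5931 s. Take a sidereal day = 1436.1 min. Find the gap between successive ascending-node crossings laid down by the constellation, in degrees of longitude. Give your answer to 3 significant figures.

6.19°

Single-satellite node shift = (5931.0/86166) × 360° = 24.78°.
With 4 satellites evenly phased, successive equator crossings are 24.78/4 = 6.195° apart.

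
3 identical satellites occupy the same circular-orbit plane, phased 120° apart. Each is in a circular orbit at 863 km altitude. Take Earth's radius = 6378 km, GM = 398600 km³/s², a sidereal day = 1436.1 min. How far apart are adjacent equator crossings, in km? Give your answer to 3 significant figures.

951 km

Semi-major axis a = 6378 + 863 = 7241 km. Period T = 2π√(a³/μ) = 2π√(7241³/398600) = 6132.1 s = 102.20 min.
Single-satellite node shift = (6132.1/86166) × 360° = 25.62°.
With 3 satellites evenly phased, successive equator crossings are 25.62/3 = 8.540° apart.
That is 8.540 × 111.3 = 951 km at the equator.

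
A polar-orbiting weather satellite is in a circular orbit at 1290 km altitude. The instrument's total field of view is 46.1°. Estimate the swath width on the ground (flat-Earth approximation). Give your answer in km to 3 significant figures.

Half-angle = 46.1°/2 = 23.05°.
Swath width ≈ 2h·tan(θ/2) = 2 × 1290 × tan(23.05°) = 1097.8 km.

1100 km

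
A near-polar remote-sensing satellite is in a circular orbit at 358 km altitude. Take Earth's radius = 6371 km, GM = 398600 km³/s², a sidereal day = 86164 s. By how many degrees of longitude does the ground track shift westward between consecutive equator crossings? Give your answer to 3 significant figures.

23.0°

Semi-major axis a = 6371 + 358 = 6729 km. Period T = 2π√(a³/μ) = 2π√(6729³/398600) = 5493.3 s = 91.56 min.
During one orbit Earth rotates (5493.3 / 86164) × 360° = 22.95°.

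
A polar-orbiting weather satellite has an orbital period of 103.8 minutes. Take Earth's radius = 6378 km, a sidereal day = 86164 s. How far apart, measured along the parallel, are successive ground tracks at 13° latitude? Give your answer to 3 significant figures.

T = 103.8 min = 6228.0 s.
Node shift per orbit = (6228.0/86164) × 360° = 26.02°.
Equatorial spacing = 26.02 × 111.3 km/° = 2897 km.
At 13° latitude, spacing = 2897 × cos(13°) = 2822 km.

2820 km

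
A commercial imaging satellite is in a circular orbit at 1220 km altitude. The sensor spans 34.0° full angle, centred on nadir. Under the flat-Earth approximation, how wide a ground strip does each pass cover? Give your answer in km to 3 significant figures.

746 km

Half-angle = 34.0°/2 = 17°.
Swath width ≈ 2h·tan(θ/2) = 2 × 1220 × tan(17°) = 746.0 km.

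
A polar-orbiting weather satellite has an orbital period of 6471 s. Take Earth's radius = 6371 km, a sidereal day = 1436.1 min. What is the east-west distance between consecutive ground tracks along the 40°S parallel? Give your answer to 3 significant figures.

Node shift per orbit = (6471.0/86166) × 360° = 27.04°.
Equatorial spacing = 27.04 × 111.2 km/° = 3006 km.
At 40° latitude, spacing = 3006 × cos(40°) = 2303 km.

2300 km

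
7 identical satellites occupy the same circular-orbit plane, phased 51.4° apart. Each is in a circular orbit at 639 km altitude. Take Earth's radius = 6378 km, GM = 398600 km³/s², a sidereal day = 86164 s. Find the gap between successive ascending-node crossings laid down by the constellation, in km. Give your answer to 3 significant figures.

389 km

Semi-major axis a = 6378 + 639 = 7017 km. Period T = 2π√(a³/μ) = 2π√(7017³/398600) = 5849.8 s = 97.50 min.
Single-satellite node shift = (5849.8/86164) × 360° = 24.44°.
With 7 satellites evenly phased, successive equator crossings are 24.44/7 = 3.492° apart.
That is 3.492 × 111.3 = 389 km at the equator.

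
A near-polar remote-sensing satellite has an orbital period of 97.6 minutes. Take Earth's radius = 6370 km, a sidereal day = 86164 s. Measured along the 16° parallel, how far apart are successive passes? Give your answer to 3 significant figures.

2610 km

T = 97.6 min = 5856.0 s.
Node shift per orbit = (5856.0/86164) × 360° = 24.47°.
Equatorial spacing = 24.47 × 111.2 km/° = 2720 km.
At 16° latitude, spacing = 2720 × cos(16°) = 2615 km.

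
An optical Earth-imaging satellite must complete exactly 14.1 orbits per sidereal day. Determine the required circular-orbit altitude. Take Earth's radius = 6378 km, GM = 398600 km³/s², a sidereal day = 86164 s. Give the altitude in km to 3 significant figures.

846 km

Required period T = 86164 / 14.1 = 6110.9 s.
From T = 2π√(a³/μ): a = (μ T²/4π²)^(1/3) = (398600 × 6110.9² / 4π²)^(1/3) = 7224 km.
Altitude h = a − R = 7224 − 6378 = 846 km.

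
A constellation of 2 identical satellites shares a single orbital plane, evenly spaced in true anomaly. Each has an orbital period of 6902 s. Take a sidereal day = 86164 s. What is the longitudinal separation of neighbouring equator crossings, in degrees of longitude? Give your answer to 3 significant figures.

14.4°

Single-satellite node shift = (6902.0/86164) × 360° = 28.84°.
With 2 satellites evenly phased, successive equator crossings are 28.84/2 = 14.419° apart.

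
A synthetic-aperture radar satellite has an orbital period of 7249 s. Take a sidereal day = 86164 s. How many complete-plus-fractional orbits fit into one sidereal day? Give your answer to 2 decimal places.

Orbits per sidereal day = 86164 / 7249.0 = 11.886.

11.89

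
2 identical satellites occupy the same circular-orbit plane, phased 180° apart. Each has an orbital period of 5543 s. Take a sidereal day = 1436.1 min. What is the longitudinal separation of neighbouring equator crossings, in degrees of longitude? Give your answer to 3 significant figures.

11.6°

Single-satellite node shift = (5543.0/86166) × 360° = 23.16°.
With 2 satellites evenly phased, successive equator crossings are 23.16/2 = 11.579° apart.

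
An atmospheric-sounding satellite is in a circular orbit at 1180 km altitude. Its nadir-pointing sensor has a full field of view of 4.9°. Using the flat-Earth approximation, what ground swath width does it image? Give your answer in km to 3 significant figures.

Half-angle = 4.9°/2 = 2.45°.
Swath width ≈ 2h·tan(θ/2) = 2 × 1180 × tan(2.45°) = 101.0 km.

101 km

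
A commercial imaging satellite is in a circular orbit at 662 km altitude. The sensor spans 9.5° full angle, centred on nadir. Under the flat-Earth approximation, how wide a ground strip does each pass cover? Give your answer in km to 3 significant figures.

Half-angle = 9.5°/2 = 4.75°.
Swath width ≈ 2h·tan(θ/2) = 2 × 662 × tan(4.75°) = 110.0 km.

110 km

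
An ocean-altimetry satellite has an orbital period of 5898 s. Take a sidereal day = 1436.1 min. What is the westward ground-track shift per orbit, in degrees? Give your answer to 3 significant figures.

During one orbit Earth rotates (5898.0 / 86166) × 360° = 24.64°.

24.6°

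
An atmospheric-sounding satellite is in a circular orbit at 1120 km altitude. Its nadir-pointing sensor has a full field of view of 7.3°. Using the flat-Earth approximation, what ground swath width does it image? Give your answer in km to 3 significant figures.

Half-angle = 7.3°/2 = 3.65°.
Swath width ≈ 2h·tan(θ/2) = 2 × 1120 × tan(3.65°) = 142.9 km.

143 km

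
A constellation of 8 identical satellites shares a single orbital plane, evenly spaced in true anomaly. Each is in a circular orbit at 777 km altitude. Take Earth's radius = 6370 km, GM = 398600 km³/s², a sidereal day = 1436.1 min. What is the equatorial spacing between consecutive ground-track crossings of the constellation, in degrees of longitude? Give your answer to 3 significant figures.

Semi-major axis a = 6370 + 777 = 7147 km. Period T = 2π√(a³/μ) = 2π√(7147³/398600) = 6013.1 s = 100.22 min.
Single-satellite node shift = (6013.1/86166) × 360° = 25.12°.
With 8 satellites evenly phased, successive equator crossings are 25.12/8 = 3.140° apart.

3.14°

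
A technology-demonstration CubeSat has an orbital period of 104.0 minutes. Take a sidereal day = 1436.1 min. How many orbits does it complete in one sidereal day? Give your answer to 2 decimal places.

13.81

T = 104.0 min = 6240.0 s.
Orbits per sidereal day = 86166 / 6240.0 = 13.809.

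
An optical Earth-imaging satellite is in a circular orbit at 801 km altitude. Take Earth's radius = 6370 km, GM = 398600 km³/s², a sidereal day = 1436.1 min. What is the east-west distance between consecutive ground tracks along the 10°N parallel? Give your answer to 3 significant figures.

2760 km

Semi-major axis a = 6370 + 801 = 7171 km. Period T = 2π√(a³/μ) = 2π√(7171³/398600) = 6043.4 s = 100.72 min.
Node shift per orbit = (6043.4/86166) × 360° = 25.25°.
Equatorial spacing = 25.25 × 111.2 km/° = 2807 km.
At 10° latitude, spacing = 2807 × cos(10°) = 2764 km.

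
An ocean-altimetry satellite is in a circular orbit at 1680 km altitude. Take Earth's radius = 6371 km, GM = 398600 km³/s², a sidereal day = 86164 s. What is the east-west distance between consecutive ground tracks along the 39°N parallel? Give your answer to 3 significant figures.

2600 km

Semi-major axis a = 6371 + 1680 = 8051 km. Period T = 2π√(a³/μ) = 2π√(8051³/398600) = 7189.3 s = 119.82 min.
Node shift per orbit = (7189.3/86164) × 360° = 30.04°.
Equatorial spacing = 30.04 × 111.2 km/° = 3340 km.
At 39° latitude, spacing = 3340 × cos(39°) = 2596 km.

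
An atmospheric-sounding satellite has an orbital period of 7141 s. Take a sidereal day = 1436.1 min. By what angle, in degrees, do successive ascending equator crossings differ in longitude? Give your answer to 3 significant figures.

During one orbit Earth rotates (7141.0 / 86166) × 360° = 29.83°.

29.8°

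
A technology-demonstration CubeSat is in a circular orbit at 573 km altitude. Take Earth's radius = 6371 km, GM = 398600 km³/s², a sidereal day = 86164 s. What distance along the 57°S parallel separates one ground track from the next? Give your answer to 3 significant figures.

Semi-major axis a = 6371 + 573 = 6944 km. Period T = 2π√(a³/μ) = 2π√(6944³/398600) = 5758.7 s = 95.98 min.
Node shift per orbit = (5758.7/86164) × 360° = 24.06°.
Equatorial spacing = 24.06 × 111.2 km/° = 2675 km.
At 57° latitude, spacing = 2675 × cos(57°) = 1457 km.

1460 km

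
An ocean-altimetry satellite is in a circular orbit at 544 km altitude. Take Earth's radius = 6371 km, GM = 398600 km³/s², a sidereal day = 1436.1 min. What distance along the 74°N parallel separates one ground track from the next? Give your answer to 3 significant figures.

733 km

Semi-major axis a = 6371 + 544 = 6915 km. Period T = 2π√(a³/μ) = 2π√(6915³/398600) = 5722.7 s = 95.38 min.
Node shift per orbit = (5722.7/86166) × 360° = 23.91°.
Equatorial spacing = 23.91 × 111.2 km/° = 2659 km.
At 74° latitude, spacing = 2659 × cos(74°) = 733 km.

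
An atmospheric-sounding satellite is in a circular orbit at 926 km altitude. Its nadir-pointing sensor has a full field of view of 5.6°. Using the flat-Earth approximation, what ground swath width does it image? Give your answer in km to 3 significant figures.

90.6 km

Half-angle = 5.6°/2 = 2.8°.
Swath width ≈ 2h·tan(θ/2) = 2 × 926 × tan(2.8°) = 90.6 km.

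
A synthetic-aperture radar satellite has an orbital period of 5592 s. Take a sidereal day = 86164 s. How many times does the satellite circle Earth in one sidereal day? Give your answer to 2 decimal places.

Orbits per sidereal day = 86164 / 5592.0 = 15.408.

15.41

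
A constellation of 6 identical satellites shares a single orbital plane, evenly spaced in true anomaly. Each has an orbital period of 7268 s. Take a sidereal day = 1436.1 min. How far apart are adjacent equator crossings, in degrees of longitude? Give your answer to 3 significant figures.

Single-satellite node shift = (7268.0/86166) × 360° = 30.37°.
With 6 satellites evenly phased, successive equator crossings are 30.37/6 = 5.061° apart.

5.06°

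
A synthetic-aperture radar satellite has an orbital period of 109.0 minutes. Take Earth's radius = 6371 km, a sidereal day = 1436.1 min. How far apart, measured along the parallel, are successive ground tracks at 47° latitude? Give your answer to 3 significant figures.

T = 109.0 min = 6540.0 s.
Node shift per orbit = (6540.0/86166) × 360° = 27.32°.
Equatorial spacing = 27.32 × 111.2 km/° = 3038 km.
At 47° latitude, spacing = 3038 × cos(47°) = 2072 km.

2070 km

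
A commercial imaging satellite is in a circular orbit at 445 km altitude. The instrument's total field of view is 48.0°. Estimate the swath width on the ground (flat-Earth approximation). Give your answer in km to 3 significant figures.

396 km

Half-angle = 48.0°/2 = 24°.
Swath width ≈ 2h·tan(θ/2) = 2 × 445 × tan(24°) = 396.3 km.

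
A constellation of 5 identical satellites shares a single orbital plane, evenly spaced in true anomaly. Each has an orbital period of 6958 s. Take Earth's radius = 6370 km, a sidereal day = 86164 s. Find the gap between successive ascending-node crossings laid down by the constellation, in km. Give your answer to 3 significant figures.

Single-satellite node shift = (6958.0/86164) × 360° = 29.07°.
With 5 satellites evenly phased, successive equator crossings are 29.07/5 = 5.814° apart.
That is 5.814 × 111.2 = 646 km at the equator.

646 km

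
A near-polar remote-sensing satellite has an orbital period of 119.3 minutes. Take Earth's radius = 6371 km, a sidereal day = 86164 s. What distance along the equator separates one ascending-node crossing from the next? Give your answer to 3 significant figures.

T = 119.3 min = 7158.0 s.
During one orbit Earth rotates (7158.0 / 86164) × 360° = 29.91°.
At the equator that is 29.91° × (2π·6371/360) km/° = 29.91 × 111.2 = 3325 km.

3330 km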